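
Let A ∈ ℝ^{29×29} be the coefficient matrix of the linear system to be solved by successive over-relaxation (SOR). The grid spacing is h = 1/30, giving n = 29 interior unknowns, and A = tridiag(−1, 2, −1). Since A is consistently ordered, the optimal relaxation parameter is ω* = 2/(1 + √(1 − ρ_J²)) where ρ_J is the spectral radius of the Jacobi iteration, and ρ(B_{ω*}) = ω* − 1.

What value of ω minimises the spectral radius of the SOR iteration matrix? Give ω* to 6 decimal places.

ω* = 1.810727

n=29: λ(B_J) = 1 − λ(A)/2 = cos(kπ/30); k=1 gives ρ_J = 0.994522.
root = sin(π/30) = 0.1045285  (since 1−cos² = sin²).
ω* = 2 / (1 + 0.1045285) = 2 / 1.1045285 ≈ 1.810727.
ρ_SOR = ω* − 1 = 1.810727 − 1 = 0.810727.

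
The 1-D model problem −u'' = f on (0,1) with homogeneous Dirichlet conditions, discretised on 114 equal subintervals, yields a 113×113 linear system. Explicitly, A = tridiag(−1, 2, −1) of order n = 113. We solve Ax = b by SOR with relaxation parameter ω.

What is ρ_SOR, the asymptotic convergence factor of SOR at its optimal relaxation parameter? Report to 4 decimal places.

ρ_SOR = 0.9464

n=113: λ(B_J) = 1 − λ(A)/2 = cos(kπ/114); k=1 gives ρ_J = 0.9996.
√(1−ρ_J²) simplifies to sin(π/114) = 0.02755.
Young: ω* = 2/(1+√(1−ρ_J²)) = 2/(1+0.02755) = 2/1.02755 = 1.9464.
and ρ(B_{ω*}) = 1.9464 − 1 = 0.9464.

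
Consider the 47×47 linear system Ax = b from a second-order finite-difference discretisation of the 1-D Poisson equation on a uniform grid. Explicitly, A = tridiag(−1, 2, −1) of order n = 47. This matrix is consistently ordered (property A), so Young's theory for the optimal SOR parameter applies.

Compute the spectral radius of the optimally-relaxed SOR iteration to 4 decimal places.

ρ_SOR = 0.8772

B_J for the 47×47 system has eigenvalues cos(kπ/48); ρ_J = cos(π/48) = 0.9979.
√(1−ρ_J²) simplifies to sin(π/48) = 0.06540.
Young: ω* = 2/(1+√(1−ρ_J²)) = 2/(1+0.06540) = 2/1.06540 = 1.8772.
ρ_SOR = ω* − 1 ≈ 0.8772.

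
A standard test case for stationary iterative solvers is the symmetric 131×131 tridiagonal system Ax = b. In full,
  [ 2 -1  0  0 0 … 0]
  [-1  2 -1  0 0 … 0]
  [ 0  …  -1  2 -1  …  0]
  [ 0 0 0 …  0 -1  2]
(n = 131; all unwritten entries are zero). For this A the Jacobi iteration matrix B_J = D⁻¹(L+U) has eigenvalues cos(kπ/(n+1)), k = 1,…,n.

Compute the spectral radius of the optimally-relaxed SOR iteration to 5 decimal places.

With n=131, ρ(Jacobi) = cos(π/132) = 0.99972.
√(1 − cos²(π/132)) = sin(π/132) ≈ 0.023798.
Young: ω* = 2/(1+√(1−ρ_J²)) = 2/(1+0.023798) = 2/1.023798 = 1.95351.
and ρ(B_{ω*}) = 1.95351 − 1 = 0.95351.

ρ_SOR = 0.95351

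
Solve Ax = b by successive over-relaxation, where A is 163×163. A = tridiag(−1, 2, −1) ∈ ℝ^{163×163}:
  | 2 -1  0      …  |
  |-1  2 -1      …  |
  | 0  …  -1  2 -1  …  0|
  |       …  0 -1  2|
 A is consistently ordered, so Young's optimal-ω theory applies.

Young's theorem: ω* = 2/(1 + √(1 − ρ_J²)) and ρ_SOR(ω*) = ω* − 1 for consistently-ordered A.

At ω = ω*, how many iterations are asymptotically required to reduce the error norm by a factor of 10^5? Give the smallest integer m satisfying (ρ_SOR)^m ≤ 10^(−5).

½·tridiag(1,0,1) at n=163: λ_k = cos(kπ/164); max |λ| at k=1 ⇒ ρ_J = cos(π/164) ≈ 0.9998165.
√(1−ρ_J²) = |sin(π/164)| = 0.0191549
ω* = 2/(1+0.0191549) = 1.9624102
ρ_SOR = ω* − 1 = 1.9624102 − 1 = 0.9624102.
ρ_SOR^m ≤ 10^(−5) ⇔ m ≥ 5·ln10/(−ln 0.9624102) = 11.5129/0.0383145 = 300.484; m = ⌈300.484⌉ = 301.

m = 301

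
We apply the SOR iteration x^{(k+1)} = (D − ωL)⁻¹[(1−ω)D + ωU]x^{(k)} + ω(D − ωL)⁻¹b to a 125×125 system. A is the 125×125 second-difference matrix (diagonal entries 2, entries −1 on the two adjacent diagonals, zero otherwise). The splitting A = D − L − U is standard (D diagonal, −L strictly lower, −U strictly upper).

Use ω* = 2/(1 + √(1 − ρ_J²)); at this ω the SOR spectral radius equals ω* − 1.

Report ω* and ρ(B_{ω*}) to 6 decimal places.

ω* = 1.951351, ρ_SOR = 0.951351

n=125: λ(B_J) = 1 − λ(A)/2 = cos(kπ/126); k=1 gives ρ_J = 0.999689.
1 − cos²(π/126) = sin²(π/126) ⇒ √(1−ρ_J²) = sin(π/126) = 0.0249307.
[ω*] 2 ÷ (1 + 0.0249307) = 2 ÷ 1.0249307 = 1.951351.
ρ(B_{ω*}) = ω*−1 = 0.951351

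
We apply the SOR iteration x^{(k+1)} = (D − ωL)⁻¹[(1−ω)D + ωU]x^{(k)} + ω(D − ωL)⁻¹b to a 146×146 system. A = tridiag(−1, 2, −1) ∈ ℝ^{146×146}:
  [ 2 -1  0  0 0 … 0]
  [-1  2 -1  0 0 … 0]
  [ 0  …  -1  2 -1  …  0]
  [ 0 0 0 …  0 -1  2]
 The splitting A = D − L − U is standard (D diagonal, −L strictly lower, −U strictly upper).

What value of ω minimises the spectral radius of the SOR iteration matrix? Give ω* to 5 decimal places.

ω* = 1.95815

n=146: λ(B_J) = 1 − λ(A)/2 = cos(kπ/147); k=1 gives ρ_J = 0.99977.
√(1 − cos²(π/147)) = sin(π/147) ≈ 0.021370.
Then 2/(1+√(1−ρ_J²)) = 2/(1+0.021370); ω* = 2/1.021370 = 1.95815.
and ρ(B_{ω*}) = 1.95815 − 1 = 0.95815.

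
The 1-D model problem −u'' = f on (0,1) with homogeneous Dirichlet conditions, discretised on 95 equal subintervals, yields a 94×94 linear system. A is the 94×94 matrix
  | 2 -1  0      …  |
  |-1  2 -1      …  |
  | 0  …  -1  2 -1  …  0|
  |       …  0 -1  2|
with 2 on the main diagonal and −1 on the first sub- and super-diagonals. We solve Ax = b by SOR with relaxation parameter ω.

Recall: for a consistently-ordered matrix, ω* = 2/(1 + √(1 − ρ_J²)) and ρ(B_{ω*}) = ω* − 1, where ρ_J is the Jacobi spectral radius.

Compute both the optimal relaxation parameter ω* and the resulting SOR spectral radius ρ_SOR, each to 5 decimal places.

ω* = 1.93599, ρ_SOR = 0.93599

B_J for the 94×94 system has eigenvalues cos(kπ/95); ρ_J = cos(π/95) = 0.99945.
√(1−ρ_J²) simplifies to sin(π/95) = 0.033063.
ω* = 2 / (1 + 0.033063) = 2 / 1.033063 ≈ 1.93599.
[ρ_SOR] ω* − 1 = 0.93599.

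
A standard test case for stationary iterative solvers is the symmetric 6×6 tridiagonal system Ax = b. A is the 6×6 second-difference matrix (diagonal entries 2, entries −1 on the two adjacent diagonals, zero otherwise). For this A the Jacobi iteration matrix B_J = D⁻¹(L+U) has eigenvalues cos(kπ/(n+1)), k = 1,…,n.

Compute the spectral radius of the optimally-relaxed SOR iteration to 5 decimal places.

n=6: λ(B_J) = 1 − λ(A)/2 = cos(kπ/7); k=1 gives ρ_J = 0.90097.
root = sin(π/7) = 0.433884  (since 1−cos² = sin²).
[ω*] 2 ÷ (1 + 0.433884) = 2 ÷ 1.433884 = 1.39481.
Hence ρ(B_{ω*}) = 1.39481 − 1 = 0.39481.

ρ_SOR = 0.39481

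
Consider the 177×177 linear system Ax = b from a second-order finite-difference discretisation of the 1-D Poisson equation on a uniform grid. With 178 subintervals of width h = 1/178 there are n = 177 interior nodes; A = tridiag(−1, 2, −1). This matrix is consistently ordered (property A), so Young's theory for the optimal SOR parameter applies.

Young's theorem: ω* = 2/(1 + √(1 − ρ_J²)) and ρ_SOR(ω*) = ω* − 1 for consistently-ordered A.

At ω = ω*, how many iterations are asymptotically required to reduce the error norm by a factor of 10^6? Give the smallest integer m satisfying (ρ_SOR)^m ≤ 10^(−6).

spectrum of D⁻¹(L+U) = {cos(kπ/178) : 1≤k≤177}; ρ_J = cos(π/178) = 0.9998443.
√(1−ρ_J²) = |sin(π/178)| = 0.0176485
Young: ω* = 2/(1+√(1−ρ_J²)) = 2/(1+0.0176485) = 2/1.0176485 = 1.9653151.
ρ(B_{ω*}) = ω*−1 = 0.9653151
6·ln10 = 13.8155; −ln(0.9653151) = 0.0353007; m = ⌈13.8155/0.0353007⌉ = ⌈391.366⌉ = 392.

m = 392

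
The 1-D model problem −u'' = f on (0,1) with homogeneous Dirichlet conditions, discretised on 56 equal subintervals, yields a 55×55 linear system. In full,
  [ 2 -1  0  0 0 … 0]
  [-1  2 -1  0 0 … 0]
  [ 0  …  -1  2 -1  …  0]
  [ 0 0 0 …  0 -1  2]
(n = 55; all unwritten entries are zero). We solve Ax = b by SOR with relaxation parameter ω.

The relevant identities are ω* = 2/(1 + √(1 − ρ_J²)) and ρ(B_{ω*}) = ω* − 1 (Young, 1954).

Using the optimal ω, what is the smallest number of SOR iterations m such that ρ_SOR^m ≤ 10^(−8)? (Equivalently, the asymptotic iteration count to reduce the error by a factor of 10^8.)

m = 165

n=55: λ(B_J) = 1 − λ(A)/2 = cos(kπ/56); k=1 gives ρ_J = 0.9984268.
√(1−ρ_J²) = |sin(π/56)| = 0.0560704
ω* = 2/(1 + 0.0560704) = 2/1.0560704 = 1.8938131.
[ρ_SOR] ω* − 1 = 0.8938131.
8·ln10 = 18.4207; −ln(0.8938131) = 0.112259; m = ⌈18.4207/0.112259⌉ = ⌈164.091⌉ = 165.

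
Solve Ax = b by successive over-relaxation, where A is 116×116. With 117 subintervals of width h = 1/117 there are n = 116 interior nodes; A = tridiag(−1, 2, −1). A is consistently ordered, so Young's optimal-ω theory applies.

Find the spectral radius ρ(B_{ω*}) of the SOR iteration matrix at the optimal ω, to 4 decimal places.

n=116: λ(B_J) = 1 − λ(A)/2 = cos(kπ/117); k=1 gives ρ_J = 0.9996.
root = sin(π/117) = 0.02685  (since 1−cos² = sin²).
So ω* = 2/1.02685 = 1.9477 (Young).
[ρ_SOR] ω* − 1 = 0.9477.

ρ_SOR = 0.9477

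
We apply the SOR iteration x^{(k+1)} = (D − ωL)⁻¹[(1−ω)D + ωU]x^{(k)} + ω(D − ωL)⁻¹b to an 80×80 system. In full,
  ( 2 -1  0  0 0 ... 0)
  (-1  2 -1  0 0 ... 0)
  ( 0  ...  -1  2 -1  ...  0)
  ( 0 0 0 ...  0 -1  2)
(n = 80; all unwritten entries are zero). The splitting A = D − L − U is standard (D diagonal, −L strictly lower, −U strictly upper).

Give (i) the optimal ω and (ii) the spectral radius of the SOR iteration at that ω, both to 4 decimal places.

[ρ_J] n=80: ρ(B_J) = cos(π/(n+1)) = cos(π/81) = 0.9992.
√(1 − cos²(π/81)) = sin(π/81) ≈ 0.03878.
ω* = 2/(1 + 0.03878) = 2/1.03878 = 1.9253.
[ρ_SOR] ω* − 1 = 0.9253.

ω* = 1.9253, ρ_SOR = 0.9253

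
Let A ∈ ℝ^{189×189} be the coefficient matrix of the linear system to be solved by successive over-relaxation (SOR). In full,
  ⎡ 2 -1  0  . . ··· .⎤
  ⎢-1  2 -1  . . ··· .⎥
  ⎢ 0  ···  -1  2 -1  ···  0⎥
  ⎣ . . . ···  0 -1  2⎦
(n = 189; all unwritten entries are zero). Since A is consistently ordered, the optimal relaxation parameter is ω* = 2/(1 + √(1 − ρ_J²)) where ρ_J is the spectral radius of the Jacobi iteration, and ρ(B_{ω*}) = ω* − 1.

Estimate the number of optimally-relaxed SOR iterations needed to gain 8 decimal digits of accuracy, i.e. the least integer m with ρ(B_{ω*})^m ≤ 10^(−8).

spectrum of D⁻¹(L+U) = {cos(kπ/190) : 1≤k≤189}; ρ_J = cos(π/190) = 0.9998633.
√(1−ρ_J²) = |sin(π/190)| = 0.0165339
ω* = 2/(1 + 0.0165339) = 2/1.0165339 = 1.9674700.
Hence ρ(B_{ω*}) = 1.9674700 − 1 = 0.9674700.
ρ_SOR^m ≤ 10^(−8) ⇔ m ≥ 8·ln10/(−ln 0.9674700) = 18.4207/0.0330709 = 557.006; m = ⌈557.006⌉ = 558.

m = 558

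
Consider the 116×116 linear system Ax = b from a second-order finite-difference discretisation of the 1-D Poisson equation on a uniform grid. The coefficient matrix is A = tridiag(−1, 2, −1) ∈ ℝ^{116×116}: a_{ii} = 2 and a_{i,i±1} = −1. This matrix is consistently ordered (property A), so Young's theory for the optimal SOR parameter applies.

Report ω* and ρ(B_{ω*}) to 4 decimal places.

n=116: λ(B_J) = 1 − λ(A)/2 = cos(kπ/117); k=1 gives ρ_J = 0.9996.
√(1−ρ_J²) simplifies to sin(π/117) = 0.02685.
Then 2/(1+√(1−ρ_J²)) = 2/(1+0.02685); ω* = 2/1.02685 = 1.9477.
and ρ(B_{ω*}) = 1.9477 − 1 = 0.9477.

ω* = 1.9477, ρ_SOR = 0.9477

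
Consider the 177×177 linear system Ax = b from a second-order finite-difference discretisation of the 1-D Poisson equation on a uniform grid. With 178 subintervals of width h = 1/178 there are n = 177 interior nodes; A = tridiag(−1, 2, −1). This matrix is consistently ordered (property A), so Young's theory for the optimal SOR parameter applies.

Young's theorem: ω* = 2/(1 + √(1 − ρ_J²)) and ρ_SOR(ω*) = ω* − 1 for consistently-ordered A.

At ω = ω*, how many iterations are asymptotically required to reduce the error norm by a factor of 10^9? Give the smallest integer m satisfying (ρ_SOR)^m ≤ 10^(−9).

n=177: λ(B_J) = 1 − λ(A)/2 = cos(kπ/178); k=1 gives ρ_J = 0.9998443.
1 − cos²(π/178) = sin²(π/178) ⇒ √(1−ρ_J²) = sin(π/178) = 0.0176485.
ω* = 2 / (1 + 0.0176485) = 2 / 1.0176485 ≈ 1.9653151.
ρ_SOR = ω* − 1 ≈ 0.9653151.
m ≥ 9·ln10 / (−ln 0.9653151) = 587.051; smallest integer m = 588.

m = 588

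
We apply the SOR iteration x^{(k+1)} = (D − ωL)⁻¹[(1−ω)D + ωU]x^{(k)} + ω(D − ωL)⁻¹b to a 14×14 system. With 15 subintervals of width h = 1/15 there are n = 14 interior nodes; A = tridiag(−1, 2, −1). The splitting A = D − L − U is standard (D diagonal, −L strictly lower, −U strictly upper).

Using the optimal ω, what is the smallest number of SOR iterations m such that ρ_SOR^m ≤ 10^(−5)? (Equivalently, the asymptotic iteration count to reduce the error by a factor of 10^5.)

m = 28

spectrum of D⁻¹(L+U) = {cos(kπ/15) : 1≤k≤14}; ρ_J = cos(π/15) = 0.9781476.
√(1−ρ_J²) simplifies to sin(π/15) = 0.2079117.
ω* = 2/(1+0.2079117) = 1.6557502
At ω = 1.6557502 every |λ(B_ω)| = ω−1, so ρ_SOR = 0.6557502.
5·ln10 = 11.5129; −ln(0.6557502) = 0.421975; m = ⌈11.5129/0.421975⌉ = ⌈27.283⌉ = 28.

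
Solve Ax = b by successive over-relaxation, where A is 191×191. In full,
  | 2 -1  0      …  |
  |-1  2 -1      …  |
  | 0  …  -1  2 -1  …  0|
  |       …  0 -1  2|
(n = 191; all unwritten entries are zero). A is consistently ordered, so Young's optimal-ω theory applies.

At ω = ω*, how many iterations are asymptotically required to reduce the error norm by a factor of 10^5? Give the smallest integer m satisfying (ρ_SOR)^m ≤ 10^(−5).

With n=191, ρ(Jacobi) = cos(π/192) = 0.9998661.
√(1−ρ_J²) simplifies to sin(π/192) = 0.0163617.
ω* = 2/(1+0.0163617) = 1.9678034
and ρ(B_{ω*}) = 1.9678034 − 1 = 0.9678034.
(0.9678034)^m ≤ 10^{−5}  ⇒  m·ln(0.9678034) ≤ −5·ln10  ⇒  m ≥ 351.794  ⇒  m = 352

m = 352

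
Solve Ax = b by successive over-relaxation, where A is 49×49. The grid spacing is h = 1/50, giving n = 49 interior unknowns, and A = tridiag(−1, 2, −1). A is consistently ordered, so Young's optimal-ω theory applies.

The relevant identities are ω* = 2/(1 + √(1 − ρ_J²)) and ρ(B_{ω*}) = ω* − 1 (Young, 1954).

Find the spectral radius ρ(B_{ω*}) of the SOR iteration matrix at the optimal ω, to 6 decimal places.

ρ_SOR = 0.881838

B_J for the 49×49 system has eigenvalues cos(kπ/50); ρ_J = cos(π/50) = 0.998027.
root = sin(π/50) = 0.0627905  (since 1−cos² = sin²).
So ω* = 2/1.0627905 = 1.881838 (Young).
ρ(B_{ω*}) = ω*−1 = 0.881838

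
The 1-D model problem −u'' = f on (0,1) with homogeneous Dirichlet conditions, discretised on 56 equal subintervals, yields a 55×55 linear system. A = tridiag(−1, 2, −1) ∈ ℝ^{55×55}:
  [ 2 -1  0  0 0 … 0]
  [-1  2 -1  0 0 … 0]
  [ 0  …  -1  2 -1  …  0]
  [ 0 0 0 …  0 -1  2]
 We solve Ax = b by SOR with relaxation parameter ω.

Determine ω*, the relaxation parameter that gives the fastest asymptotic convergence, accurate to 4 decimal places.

ω* = 1.8938

ρ_J = max_k |cos(kπ/56)| = cos(π/56) = 0.9984
√(1−ρ_J²) = |sin(π/56)| = 0.05607
ω* = 2/(1 + 0.05607) = 2/1.05607 = 1.8938.
and ρ(B_{ω*}) = 1.8938 − 1 = 0.8938.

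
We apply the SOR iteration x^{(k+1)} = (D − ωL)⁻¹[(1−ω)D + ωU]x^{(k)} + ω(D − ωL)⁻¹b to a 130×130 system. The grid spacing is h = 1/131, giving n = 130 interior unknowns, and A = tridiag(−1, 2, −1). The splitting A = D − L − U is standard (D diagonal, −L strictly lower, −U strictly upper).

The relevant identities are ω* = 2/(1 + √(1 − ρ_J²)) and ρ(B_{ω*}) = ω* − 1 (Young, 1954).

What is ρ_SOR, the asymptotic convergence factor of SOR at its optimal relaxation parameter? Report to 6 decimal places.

ρ_SOR = 0.953164

[ρ_J] n=130: ρ(B_J) = cos(π/(n+1)) = cos(π/131) = 0.999712.
1 − cos²(π/131) = sin²(π/131) ⇒ √(1−ρ_J²) = sin(π/131) = 0.0239793.
ω* = 2/(1 + 0.0239793) = 2/1.0239793 = 1.953164.
and ρ(B_{ω*}) = 1.953164 − 1 = 0.953164.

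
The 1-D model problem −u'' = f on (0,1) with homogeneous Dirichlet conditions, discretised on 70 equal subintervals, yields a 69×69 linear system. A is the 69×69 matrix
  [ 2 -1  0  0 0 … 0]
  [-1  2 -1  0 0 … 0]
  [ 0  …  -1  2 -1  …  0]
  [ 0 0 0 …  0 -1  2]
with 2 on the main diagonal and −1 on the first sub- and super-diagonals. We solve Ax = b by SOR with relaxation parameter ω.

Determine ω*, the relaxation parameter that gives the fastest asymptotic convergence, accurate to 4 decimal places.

With n=69, ρ(Jacobi) = cos(π/70) = 0.9990.
√(1−ρ_J²) simplifies to sin(π/70) = 0.04486.
[ω*] 2 ÷ (1 + 0.04486) = 2 ÷ 1.04486 = 1.9141.
[ρ_SOR] ω* − 1 = 0.9141.

ω* = 1.9141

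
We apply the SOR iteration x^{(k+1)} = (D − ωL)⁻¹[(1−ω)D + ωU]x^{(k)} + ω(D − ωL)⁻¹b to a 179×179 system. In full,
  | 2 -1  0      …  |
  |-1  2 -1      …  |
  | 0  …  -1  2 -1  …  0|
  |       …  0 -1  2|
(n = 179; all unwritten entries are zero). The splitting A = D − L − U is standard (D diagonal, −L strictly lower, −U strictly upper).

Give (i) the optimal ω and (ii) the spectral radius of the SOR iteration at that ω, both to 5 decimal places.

spectrum of D⁻¹(L+U) = {cos(kπ/180) : 1≤k≤179}; ρ_J = cos(π/180) = 0.99985.
1 − cos²(π/180) = sin²(π/180) ⇒ √(1−ρ_J²) = sin(π/180) = 0.017452.
Young: ω* = 2/(1+√(1−ρ_J²)) = 2/(1+0.017452) = 2/1.017452 = 1.96569.
At ω = 1.96569 every |λ(B_ω)| = ω−1, so ρ_SOR = 0.96569.

ω* = 1.96569, ρ_SOR = 0.96569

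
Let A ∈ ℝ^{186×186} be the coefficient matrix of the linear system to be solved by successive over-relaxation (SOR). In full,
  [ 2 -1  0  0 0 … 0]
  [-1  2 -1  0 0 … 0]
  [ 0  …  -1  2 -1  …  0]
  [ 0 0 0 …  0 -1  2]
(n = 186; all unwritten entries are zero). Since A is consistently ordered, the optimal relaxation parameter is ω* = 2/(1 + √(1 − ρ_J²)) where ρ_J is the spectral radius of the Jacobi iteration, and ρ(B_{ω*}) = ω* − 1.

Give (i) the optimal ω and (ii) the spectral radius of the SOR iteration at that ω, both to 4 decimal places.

ω* = 1.9670, ρ_SOR = 0.9670

spectrum of D⁻¹(L+U) = {cos(kπ/187) : 1≤k≤186}; ρ_J = cos(π/187) = 0.9999.
√(1−ρ_J²) = |sin(π/187)| = 0.01680
Young: ω* = 2/(1+√(1−ρ_J²)) = 2/(1+0.01680) = 2/1.01680 = 1.9670.
ρ_SOR = ω* − 1 ≈ 0.9670.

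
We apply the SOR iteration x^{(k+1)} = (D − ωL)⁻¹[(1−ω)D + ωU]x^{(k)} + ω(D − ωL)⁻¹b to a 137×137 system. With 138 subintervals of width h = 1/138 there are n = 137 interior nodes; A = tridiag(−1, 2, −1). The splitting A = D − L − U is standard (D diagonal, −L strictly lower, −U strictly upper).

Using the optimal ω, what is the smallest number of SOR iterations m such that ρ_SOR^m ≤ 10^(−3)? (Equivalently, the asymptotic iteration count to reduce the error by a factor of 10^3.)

n=137: λ(B_J) = 1 − λ(A)/2 = cos(kπ/138); k=1 gives ρ_J = 0.9997409.
root = sin(π/138) = 0.0227632  (since 1−cos² = sin²).
ω* = 2/(1+0.0227632) = 1.9554869
At ω = 1.9554869 every |λ(B_ω)| = ω−1, so ρ_SOR = 0.9554869.
For 3 digits: m = 3·ln10 / (−ln 0.9554869) = 6.90776/0.0455342 = 151.705; round up → m = 152.

m = 152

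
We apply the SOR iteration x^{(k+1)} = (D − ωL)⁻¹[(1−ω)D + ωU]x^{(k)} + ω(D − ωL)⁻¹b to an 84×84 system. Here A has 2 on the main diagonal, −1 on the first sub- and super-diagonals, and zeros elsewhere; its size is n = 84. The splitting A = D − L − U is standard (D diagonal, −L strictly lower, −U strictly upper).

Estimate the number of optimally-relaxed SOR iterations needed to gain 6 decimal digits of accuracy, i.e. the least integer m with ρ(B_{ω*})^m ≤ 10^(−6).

m = 187

n=84: λ(B_J) = 1 − λ(A)/2 = cos(kπ/85); k=1 gives ρ_J = 0.9993171.
√(1−ρ_J²) simplifies to sin(π/85) = 0.0369515.
So ω* = 2/1.0369515 = 1.9287305 (Young).
At ω = 1.9287305 every |λ(B_ω)| = ω−1, so ρ_SOR = 0.9287305.
6·ln10 = 13.8155; −ln(0.9287305) = 0.0739367; m = ⌈13.8155/0.0739367⌉ = ⌈186.856⌉ = 187.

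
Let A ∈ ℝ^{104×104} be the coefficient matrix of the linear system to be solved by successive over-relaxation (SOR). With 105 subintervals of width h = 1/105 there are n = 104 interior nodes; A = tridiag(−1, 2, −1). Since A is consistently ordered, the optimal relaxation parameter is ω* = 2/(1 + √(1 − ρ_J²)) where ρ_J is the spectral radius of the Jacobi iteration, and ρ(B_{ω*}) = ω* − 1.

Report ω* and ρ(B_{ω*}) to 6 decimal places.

ω* = 1.941907, ρ_SOR = 0.941907

n=104: λ(B_J) = 1 − λ(A)/2 = cos(kπ/105); k=1 gives ρ_J = 0.999552.
√(1−ρ_J²) = |sin(π/105)| = 0.0299155
ω* = 2/(1+0.0299155) = 1.941907
Hence ρ(B_{ω*}) = 1.941907 − 1 = 0.941907.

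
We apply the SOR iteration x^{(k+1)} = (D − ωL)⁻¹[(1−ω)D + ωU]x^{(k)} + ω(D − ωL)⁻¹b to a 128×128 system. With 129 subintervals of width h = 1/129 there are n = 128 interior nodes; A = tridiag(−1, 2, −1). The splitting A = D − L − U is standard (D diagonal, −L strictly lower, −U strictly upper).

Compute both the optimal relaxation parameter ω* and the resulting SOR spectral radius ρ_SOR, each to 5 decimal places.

[ρ_J] n=128: ρ(B_J) = cos(π/(n+1)) = cos(π/129) = 0.99970.
1 − cos²(π/129) = sin²(π/129) ⇒ √(1−ρ_J²) = sin(π/129) = 0.024351.
So ω* = 2/1.024351 = 1.95246 (Young).
Hence ρ(B_{ω*}) = 1.95246 − 1 = 0.95246.

ω* = 1.95246, ρ_SOR = 0.95246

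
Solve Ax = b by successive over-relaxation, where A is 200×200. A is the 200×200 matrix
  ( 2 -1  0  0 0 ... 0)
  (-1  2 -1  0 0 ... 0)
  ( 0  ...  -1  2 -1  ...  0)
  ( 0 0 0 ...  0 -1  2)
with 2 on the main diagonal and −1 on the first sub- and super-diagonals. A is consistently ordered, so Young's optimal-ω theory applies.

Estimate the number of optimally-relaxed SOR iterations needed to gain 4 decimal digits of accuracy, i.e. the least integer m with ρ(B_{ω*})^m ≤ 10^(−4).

m = 295

[ρ_J] n=200: ρ(B_J) = cos(π/(n+1)) = cos(π/201) = 0.9998779.
√(1 − cos²(π/201)) = sin(π/201) ≈ 0.0156292.
ω* = 2/(1+0.0156292) = 1.9692226
ρ_SOR = ω* − 1 ≈ 0.9692226.
Need (0.9692226)^m ≤ 10^(−4): m ≥ 4·ln10/|ln 0.9692226| = 9.21034/0.031261 = 294.627 ⇒ m = 295.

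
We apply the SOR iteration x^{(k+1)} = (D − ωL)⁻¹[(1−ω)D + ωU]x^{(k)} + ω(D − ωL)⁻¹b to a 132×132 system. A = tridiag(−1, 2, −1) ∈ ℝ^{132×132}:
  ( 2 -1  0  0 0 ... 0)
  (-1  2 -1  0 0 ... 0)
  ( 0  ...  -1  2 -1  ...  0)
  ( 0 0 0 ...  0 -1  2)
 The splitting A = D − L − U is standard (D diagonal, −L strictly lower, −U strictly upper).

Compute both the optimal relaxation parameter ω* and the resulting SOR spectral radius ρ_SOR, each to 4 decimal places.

[ρ_J] n=132: ρ(B_J) = cos(π/(n+1)) = cos(π/133) = 0.9997.
√(1−ρ_J²) = |sin(π/133)| = 0.02362
ω* = 2 / (1 + 0.02362) = 2 / 1.02362 ≈ 1.9539.
and ρ(B_{ω*}) = 1.9539 − 1 = 0.9539.

ω* = 1.9539, ρ_SOR = 0.9539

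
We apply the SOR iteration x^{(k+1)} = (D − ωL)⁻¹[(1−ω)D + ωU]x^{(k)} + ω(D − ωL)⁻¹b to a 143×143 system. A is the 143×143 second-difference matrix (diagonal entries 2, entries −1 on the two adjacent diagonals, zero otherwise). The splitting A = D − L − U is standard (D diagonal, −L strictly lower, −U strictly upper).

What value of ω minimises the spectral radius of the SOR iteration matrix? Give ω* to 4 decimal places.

ω* = 1.9573

½·tridiag(1,0,1) at n=143: λ_k = cos(kπ/144); max |λ| at k=1 ⇒ ρ_J = cos(π/144) ≈ 0.9998.
√(1−ρ_J²) = |sin(π/144)| = 0.02181
ω* = 2/(1 + 0.02181) = 2/1.02181 = 1.9573.
[ρ_SOR] ω* − 1 = 0.9573.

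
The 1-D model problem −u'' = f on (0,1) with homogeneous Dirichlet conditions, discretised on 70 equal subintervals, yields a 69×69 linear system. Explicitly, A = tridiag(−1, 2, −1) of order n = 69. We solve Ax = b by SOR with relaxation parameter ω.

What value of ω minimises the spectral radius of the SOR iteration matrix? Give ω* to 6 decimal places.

spectrum of D⁻¹(L+U) = {cos(kπ/70) : 1≤k≤69}; ρ_J = cos(π/70) = 0.998993.
√(1−ρ_J²) = |sin(π/70)| = 0.0448648
ω* = 2/(1 + 0.0448648) = 2/1.0448648 = 1.914123.
Hence ρ(B_{ω*}) = 1.914123 − 1 = 0.914123.

ω* = 1.914123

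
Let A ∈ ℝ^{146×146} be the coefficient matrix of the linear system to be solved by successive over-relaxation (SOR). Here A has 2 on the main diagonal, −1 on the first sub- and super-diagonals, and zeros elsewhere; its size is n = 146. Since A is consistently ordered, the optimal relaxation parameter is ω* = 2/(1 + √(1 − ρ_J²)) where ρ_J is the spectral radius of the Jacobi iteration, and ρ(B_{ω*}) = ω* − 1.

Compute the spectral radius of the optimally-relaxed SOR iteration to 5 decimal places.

n=146: λ(B_J) = 1 − λ(A)/2 = cos(kπ/147); k=1 gives ρ_J = 0.99977.
√(1−ρ_J²) simplifies to sin(π/147) = 0.021370.
ω* = 2 / (1 + 0.021370) = 2 / 1.021370 ≈ 1.95815.
ρ(B_{ω*}) = ω*−1 = 0.95815

ρ_SOR = 0.95815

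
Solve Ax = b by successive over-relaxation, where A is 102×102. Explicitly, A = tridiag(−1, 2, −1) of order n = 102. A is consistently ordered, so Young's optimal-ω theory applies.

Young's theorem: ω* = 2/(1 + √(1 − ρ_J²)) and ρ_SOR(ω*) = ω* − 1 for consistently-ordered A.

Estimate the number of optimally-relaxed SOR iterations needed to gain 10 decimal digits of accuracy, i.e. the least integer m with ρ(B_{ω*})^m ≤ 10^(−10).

m = 378

With n=102, ρ(Jacobi) = cos(π/103) = 0.9995349.
√(1−ρ_J²) = |sin(π/103)| = 0.0304962
[ω*] 2 ÷ (1 + 0.0304962) = 2 ÷ 1.0304962 = 1.9408126.
[ρ_SOR] ω* − 1 = 0.9408126.
Need (0.9408126)^m ≤ 10^(−10): m ≥ 10·ln10/|ln 0.9408126| = 23.0259/0.0610113 = 377.404 ⇒ m = 378.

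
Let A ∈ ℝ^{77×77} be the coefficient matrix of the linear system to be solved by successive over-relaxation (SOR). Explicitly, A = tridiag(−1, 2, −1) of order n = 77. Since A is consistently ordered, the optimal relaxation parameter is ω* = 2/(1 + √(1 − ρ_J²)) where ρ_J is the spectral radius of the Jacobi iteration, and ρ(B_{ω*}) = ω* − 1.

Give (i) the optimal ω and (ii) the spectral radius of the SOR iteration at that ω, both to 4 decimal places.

ω* = 1.9226, ρ_SOR = 0.9226

ρ_J = max_k |cos(kπ/78)| = cos(π/78) = 0.9992
1 − cos²(π/78) = sin²(π/78) ⇒ √(1−ρ_J²) = sin(π/78) = 0.04027.
Then 2/(1+√(1−ρ_J²)) = 2/(1+0.04027); ω* = 2/1.04027 = 1.9226.
ρ_SOR = ω* − 1 ≈ 0.9226.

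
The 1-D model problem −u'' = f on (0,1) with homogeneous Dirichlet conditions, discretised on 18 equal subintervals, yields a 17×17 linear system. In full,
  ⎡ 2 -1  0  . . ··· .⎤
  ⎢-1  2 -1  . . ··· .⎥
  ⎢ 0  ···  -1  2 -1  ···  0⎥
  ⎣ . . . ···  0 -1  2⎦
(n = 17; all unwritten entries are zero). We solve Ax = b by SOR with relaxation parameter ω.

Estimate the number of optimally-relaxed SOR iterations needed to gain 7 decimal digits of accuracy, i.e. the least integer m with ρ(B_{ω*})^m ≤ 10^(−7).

m = 46

[ρ_J] n=17: ρ(B_J) = cos(π/(n+1)) = cos(π/18) = 0.9848078.
√(1 − cos²(π/18)) = sin(π/18) ≈ 0.1736482.
Then 2/(1+√(1−ρ_J²)) = 2/(1+0.1736482); ω* = 2/1.1736482 = 1.7040882.
[ρ_SOR] ω* − 1 = 0.7040882.
For 7 digits: m = 7·ln10 / (−ln 0.7040882) = 16.1181/0.350852 = 45.940; round up → m = 46.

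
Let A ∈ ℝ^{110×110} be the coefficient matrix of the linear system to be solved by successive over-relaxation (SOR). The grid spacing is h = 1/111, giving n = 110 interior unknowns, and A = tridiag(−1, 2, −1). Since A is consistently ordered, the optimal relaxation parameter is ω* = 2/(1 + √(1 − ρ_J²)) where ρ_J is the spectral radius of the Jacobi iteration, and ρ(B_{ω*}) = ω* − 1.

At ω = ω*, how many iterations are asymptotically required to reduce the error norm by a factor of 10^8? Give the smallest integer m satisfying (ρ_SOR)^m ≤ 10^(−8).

m = 326

ρ_J = max_k |cos(kπ/111)| = cos(π/111) = 0.9995995
root = sin(π/111) = 0.0282989  (since 1−cos² = sin²).
So ω* = 2/1.0282989 = 1.9449598 (Young).
ρ(B_{ω*}) = ω*−1 = 0.9449598
For 8 digits: m = 8·ln10 / (−ln 0.9449598) = 18.4207/0.0566129 = 325.380; round up → m = 326.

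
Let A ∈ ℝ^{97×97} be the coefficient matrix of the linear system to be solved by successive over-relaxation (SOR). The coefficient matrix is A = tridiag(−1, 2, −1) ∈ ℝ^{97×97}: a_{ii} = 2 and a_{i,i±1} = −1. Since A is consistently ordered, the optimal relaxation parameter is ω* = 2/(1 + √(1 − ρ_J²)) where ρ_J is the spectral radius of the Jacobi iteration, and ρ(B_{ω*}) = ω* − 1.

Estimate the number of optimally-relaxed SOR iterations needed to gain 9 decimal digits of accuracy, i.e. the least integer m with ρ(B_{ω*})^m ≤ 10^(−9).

n=97: λ(B_J) = 1 − λ(A)/2 = cos(kπ/98); k=1 gives ρ_J = 0.9994862.
√(1 − cos²(π/98)) = sin(π/98) ≈ 0.0320516.
ω* = 2/(1+0.0320516) = 1.9378876
[ρ_SOR] ω* − 1 = 0.9378876.
m ≥ 9·ln10 / (−ln 0.9378876) = 323.169; smallest integer m = 324.

m = 324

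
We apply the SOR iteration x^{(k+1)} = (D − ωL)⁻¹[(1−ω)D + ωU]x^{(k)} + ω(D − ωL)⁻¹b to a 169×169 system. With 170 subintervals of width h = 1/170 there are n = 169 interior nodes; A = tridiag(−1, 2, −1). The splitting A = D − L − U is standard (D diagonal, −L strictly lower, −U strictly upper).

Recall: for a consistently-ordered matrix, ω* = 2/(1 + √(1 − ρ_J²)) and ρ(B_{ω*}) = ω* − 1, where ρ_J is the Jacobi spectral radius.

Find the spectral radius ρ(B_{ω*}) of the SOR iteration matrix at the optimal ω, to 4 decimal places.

ρ_SOR = 0.9637

[ρ_J] n=169: ρ(B_J) = cos(π/(n+1)) = cos(π/170) = 0.9998.
√(1 − cos²(π/170)) = sin(π/170) ≈ 0.01848.
ω* = 2 / (1 + 0.01848) = 2 / 1.01848 ≈ 1.9637.
ρ_SOR = ω* − 1 ≈ 0.9637.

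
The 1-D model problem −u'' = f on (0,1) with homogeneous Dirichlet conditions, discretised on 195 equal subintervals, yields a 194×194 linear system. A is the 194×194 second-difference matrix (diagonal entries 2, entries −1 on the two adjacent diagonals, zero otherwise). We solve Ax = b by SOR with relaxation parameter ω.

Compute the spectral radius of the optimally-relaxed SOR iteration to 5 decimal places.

½·tridiag(1,0,1) at n=194: λ_k = cos(kπ/195); max |λ| at k=1 ⇒ ρ_J = cos(π/195) ≈ 0.99987.
√(1−ρ_J²) = |sin(π/195)| = 0.016110
ω* = 2 / (1 + 0.016110) = 2 / 1.016110 ≈ 1.96829.
[ρ_SOR] ω* − 1 = 0.96829.

ρ_SOR = 0.96829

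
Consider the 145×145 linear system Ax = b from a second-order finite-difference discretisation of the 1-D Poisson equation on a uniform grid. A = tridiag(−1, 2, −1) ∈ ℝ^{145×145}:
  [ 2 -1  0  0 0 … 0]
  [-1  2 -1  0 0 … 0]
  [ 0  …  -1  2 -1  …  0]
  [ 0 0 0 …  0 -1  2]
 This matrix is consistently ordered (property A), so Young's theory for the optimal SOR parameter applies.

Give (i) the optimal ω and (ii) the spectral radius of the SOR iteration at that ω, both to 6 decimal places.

ω* = 1.957874, ρ_SOR = 0.957874

n=145: λ(B_J) = 1 − λ(A)/2 = cos(kπ/146); k=1 gives ρ_J = 0.999769.
√(1−ρ_J²) simplifies to sin(π/146) = 0.0215161.
ω* = 2/(1+0.0215161) = 1.957874
Hence ρ(B_{ω*}) = 1.957874 − 1 = 0.957874.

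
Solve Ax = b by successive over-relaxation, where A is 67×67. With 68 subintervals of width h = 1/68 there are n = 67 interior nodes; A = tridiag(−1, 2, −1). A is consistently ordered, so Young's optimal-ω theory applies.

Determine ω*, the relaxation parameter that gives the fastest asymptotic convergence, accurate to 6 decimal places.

B_J for the 67×67 system has eigenvalues cos(kπ/68); ρ_J = cos(π/68) = 0.998933.
root = sin(π/68) = 0.0461835  (since 1−cos² = sin²).
ω* = 2 / (1 + 0.0461835) = 2 / 1.0461835 ≈ 1.911711.
At ω = 1.911711 every |λ(B_ω)| = ω−1, so ρ_SOR = 0.911711.

ω* = 1.911711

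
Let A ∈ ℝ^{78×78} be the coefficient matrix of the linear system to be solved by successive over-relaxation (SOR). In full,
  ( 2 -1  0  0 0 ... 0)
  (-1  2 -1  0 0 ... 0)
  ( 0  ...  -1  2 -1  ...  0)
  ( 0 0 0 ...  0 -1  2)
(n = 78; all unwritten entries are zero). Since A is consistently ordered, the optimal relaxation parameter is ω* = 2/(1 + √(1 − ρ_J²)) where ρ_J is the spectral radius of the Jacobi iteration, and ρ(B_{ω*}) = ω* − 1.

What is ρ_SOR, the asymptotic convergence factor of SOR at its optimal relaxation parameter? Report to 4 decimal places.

ρ_SOR = 0.9235

[ρ_J] n=78: ρ(B_J) = cos(π/(n+1)) = cos(π/79) = 0.9992.
√(1 − cos²(π/79)) = sin(π/79) ≈ 0.03976.
Young: ω* = 2/(1+√(1−ρ_J²)) = 2/(1+0.03976) = 2/1.03976 = 1.9235.
ρ_SOR = ω* − 1 = 1.9235 − 1 = 0.9235.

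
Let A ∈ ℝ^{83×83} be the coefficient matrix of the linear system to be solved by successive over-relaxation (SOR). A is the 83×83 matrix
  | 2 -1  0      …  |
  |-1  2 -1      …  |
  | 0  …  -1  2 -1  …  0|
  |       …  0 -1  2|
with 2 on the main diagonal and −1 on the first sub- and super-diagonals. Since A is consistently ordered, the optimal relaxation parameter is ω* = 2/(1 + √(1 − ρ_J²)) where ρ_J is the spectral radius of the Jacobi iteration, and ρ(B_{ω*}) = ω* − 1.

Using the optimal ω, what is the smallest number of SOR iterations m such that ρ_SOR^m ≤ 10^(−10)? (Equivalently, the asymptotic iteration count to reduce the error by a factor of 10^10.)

B_J for the 83×83 system has eigenvalues cos(kπ/84); ρ_J = cos(π/84) = 0.9993007.
√(1−ρ_J²) simplifies to sin(π/84) = 0.0373912.
ω* = 2/(1+0.0373912) = 1.9279130
ρ_SOR = ω* − 1 = 1.9279130 − 1 = 0.9279130.
(0.9279130)^m ≤ 10^{−10}  ⇒  m·ln(0.9279130) ≤ −10·ln10  ⇒  m ≥ 307.762  ⇒  m = 308

m = 308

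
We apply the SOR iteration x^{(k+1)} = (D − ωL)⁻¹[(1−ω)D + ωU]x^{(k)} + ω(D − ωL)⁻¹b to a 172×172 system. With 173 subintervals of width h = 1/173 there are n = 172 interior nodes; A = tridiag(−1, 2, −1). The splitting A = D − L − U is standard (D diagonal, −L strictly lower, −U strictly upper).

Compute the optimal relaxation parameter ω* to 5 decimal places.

ρ_J = max_k |cos(kπ/173)| = cos(π/173) = 0.99984
√(1−ρ_J²) simplifies to sin(π/173) = 0.018158.
Young: ω* = 2/(1+√(1−ρ_J²)) = 2/(1+0.018158) = 2/1.018158 = 1.96433.
ρ_SOR = ω* − 1 = 1.96433 − 1 = 0.96433.

ω* = 1.96433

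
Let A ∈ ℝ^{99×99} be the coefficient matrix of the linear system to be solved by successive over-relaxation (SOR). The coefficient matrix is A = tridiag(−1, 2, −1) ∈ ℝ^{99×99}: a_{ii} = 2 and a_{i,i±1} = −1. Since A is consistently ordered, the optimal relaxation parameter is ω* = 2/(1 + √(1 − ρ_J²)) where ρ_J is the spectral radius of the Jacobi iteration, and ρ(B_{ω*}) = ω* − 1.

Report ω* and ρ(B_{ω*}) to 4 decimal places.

ρ_J = max_k |cos(kπ/100)| = cos(π/100) = 0.9995
√(1 − cos²(π/100)) = sin(π/100) ≈ 0.03141.
[ω*] 2 ÷ (1 + 0.03141) = 2 ÷ 1.03141 = 1.9391.
At ω = 1.9391 every |λ(B_ω)| = ω−1, so ρ_SOR = 0.9391.

ω* = 1.9391, ρ_SOR = 0.9391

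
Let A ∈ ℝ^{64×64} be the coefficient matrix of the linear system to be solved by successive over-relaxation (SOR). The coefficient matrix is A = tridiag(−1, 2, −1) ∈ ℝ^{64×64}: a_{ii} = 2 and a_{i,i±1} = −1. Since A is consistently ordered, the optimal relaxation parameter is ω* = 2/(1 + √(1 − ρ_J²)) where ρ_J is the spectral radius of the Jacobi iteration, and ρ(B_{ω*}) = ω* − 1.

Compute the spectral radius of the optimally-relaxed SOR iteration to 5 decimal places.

ρ_J = max_k |cos(kπ/65)| = cos(π/65) = 0.99883
1 − cos²(π/65) = sin²(π/65) ⇒ √(1−ρ_J²) = sin(π/65) = 0.048313.
ω* = 2/(1+0.048313) = 1.90783
[ρ_SOR] ω* − 1 = 0.90783.

ρ_SOR = 0.90783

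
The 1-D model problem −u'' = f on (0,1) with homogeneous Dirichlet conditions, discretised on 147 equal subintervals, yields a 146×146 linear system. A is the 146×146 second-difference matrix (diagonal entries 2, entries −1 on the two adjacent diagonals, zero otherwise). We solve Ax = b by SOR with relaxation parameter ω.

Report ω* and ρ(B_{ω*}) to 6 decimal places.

ω* = 1.958155, ρ_SOR = 0.958155

With n=146, ρ(Jacobi) = cos(π/147) = 0.999772.
root = sin(π/147) = 0.0213698  (since 1−cos² = sin²).
ω* = 2/(1 + 0.0213698) = 2/1.0213698 = 1.958155.
and ρ(B_{ω*}) = 1.958155 − 1 = 0.958155.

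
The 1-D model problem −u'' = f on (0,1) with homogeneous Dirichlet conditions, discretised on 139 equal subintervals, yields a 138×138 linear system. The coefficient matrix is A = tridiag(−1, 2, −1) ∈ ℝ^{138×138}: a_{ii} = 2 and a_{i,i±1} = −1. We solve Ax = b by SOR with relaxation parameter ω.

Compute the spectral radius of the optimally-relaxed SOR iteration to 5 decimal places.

ρ_SOR = 0.95580

spectrum of D⁻¹(L+U) = {cos(kπ/139) : 1≤k≤138}; ρ_J = cos(π/139) = 0.99974.
√(1−ρ_J²) = |sin(π/139)| = 0.022599
[ω*] 2 ÷ (1 + 0.022599) = 2 ÷ 1.022599 = 1.95580.
Hence ρ(B_{ω*}) = 1.95580 − 1 = 0.95580.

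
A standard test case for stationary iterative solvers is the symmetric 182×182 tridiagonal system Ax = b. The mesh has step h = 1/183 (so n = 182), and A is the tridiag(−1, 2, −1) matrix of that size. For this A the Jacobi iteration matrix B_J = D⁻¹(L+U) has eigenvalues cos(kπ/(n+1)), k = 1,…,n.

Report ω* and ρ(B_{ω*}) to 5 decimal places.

ω* = 1.96625, ρ_SOR = 0.96625

½·tridiag(1,0,1) at n=182: λ_k = cos(kπ/183); max |λ| at k=1 ⇒ ρ_J = cos(π/183) ≈ 0.99985.
1 − cos²(π/183) = sin²(π/183) ⇒ √(1−ρ_J²) = sin(π/183) = 0.017166.
ω* = 2/(1+0.017166) = 1.96625
ρ_SOR = ω* − 1 = 1.96625 − 1 = 0.96625.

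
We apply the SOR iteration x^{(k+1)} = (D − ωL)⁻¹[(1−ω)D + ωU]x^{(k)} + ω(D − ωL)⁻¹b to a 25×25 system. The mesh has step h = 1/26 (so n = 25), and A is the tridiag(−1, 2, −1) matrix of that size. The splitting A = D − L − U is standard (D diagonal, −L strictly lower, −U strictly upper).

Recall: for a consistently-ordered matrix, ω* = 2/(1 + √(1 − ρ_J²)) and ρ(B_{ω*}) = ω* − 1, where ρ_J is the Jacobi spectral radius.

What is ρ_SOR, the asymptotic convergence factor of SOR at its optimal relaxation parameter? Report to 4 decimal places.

ρ_SOR = 0.7849

[ρ_J] n=25: ρ(B_J) = cos(π/(n+1)) = cos(π/26) = 0.9927.
root = sin(π/26) = 0.12054  (since 1−cos² = sin²).
ω* = 2/(1 + 0.12054) = 2/1.12054 = 1.7849.
[ρ_SOR] ω* − 1 = 0.7849.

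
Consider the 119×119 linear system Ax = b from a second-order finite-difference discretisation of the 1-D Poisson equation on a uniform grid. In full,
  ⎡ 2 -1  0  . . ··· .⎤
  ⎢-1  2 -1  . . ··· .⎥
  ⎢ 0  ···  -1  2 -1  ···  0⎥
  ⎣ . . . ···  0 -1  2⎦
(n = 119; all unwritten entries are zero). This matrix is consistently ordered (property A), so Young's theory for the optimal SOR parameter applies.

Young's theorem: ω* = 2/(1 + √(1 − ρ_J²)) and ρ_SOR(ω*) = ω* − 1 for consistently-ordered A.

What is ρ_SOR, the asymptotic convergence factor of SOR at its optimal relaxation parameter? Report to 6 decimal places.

With n=119, ρ(Jacobi) = cos(π/120) = 0.999657.
√(1−ρ_J²) = |sin(π/120)| = 0.0261769
ω* = 2/(1+0.0261769) = 1.948982
and ρ(B_{ω*}) = 1.948982 − 1 = 0.948982.

ρ_SOR = 0.948982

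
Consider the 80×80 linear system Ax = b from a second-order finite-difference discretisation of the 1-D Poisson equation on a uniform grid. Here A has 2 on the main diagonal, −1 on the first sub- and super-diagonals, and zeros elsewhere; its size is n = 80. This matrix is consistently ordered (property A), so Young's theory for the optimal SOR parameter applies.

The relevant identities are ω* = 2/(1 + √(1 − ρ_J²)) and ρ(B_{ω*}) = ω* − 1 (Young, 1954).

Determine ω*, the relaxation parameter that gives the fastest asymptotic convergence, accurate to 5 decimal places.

n=80: λ(B_J) = 1 − λ(A)/2 = cos(kπ/81); k=1 gives ρ_J = 0.99925.
√(1−ρ_J²) = |sin(π/81)| = 0.038775
[ω*] 2 ÷ (1 + 0.038775) = 2 ÷ 1.038775 = 1.92534.
Hence ρ(B_{ω*}) = 1.92534 − 1 = 0.92534.

ω* = 1.92534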